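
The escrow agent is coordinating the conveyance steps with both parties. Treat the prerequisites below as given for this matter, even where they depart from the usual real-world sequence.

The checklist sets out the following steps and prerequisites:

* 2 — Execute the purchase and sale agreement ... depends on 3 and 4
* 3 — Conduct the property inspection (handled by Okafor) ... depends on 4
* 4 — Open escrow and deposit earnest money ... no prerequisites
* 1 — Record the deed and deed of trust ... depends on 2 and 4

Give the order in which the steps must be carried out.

Only 4 has no prerequisites, so it is first.
3 needed 4, now all done → 3.
2 is the only step now ready → 2.
1 needed 2 and 4, now all done → 1.

4, 3, 2, 1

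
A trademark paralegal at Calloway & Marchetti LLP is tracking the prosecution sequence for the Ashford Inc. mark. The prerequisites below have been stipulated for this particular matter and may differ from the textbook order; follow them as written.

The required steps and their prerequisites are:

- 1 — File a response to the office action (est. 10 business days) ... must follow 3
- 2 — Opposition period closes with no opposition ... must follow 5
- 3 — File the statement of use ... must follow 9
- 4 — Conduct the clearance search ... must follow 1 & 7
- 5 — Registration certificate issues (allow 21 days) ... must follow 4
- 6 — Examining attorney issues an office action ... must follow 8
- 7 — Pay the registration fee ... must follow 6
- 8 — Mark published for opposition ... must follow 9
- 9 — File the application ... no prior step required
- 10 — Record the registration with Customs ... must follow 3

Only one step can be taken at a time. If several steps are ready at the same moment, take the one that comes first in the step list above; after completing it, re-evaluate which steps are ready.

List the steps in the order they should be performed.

9, 3, 1, 8, 6, 7, 4, 5, 2, 10

Only 9 has no prerequisites, so it is first.
Now 3 and 8 have their prerequisites met. 3 is listed earlier, so 3 next.
1 and 10 now also ready, so the ready set is {1, 8, 10}; 1 is listed earlier → 1.
Ready: 8 and 10. 8 is listed earlier → 8.
Now 6 and 10 have their prerequisites met. 6 is listed earlier, so 6 next.
7 now also ready, so the ready set is {7, 10}; 7 is listed earlier → 7.
4 now also ready, so the ready set is {4, 10}; 4 is listed earlier → 4.
Ready: 5 and 10. 5 is listed earlier → 5.
2 now also ready, so the ready set is {2, 10}; 2 is listed earlier → 2.
That leaves 10 as the only ready step → 10.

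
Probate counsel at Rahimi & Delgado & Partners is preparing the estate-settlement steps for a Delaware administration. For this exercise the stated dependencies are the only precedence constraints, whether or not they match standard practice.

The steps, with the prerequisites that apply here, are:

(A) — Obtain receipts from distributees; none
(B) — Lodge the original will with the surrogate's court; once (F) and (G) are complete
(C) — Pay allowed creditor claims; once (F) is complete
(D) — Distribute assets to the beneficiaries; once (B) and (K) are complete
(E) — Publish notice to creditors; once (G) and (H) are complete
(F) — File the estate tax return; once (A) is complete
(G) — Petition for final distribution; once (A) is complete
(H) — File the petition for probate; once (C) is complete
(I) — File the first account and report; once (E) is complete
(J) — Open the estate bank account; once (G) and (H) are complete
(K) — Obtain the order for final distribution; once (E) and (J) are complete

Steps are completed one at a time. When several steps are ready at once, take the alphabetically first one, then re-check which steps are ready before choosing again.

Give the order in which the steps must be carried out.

(A), (F), (C), (G), (B), (H), (E), (I), (J), (K), (D)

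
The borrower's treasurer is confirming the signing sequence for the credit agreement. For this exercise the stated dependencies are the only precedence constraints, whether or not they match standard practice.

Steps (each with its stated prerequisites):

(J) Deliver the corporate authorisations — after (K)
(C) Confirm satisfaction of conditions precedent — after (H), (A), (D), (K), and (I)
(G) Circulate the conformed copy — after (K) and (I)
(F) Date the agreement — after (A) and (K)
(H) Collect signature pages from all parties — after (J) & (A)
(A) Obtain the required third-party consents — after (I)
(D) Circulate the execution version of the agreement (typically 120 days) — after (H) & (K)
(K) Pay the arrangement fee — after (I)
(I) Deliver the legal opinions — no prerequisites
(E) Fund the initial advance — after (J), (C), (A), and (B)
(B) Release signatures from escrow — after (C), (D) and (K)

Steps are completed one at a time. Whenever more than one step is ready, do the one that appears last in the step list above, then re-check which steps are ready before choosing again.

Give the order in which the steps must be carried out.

(I) is the only step with nothing outstanding, so it goes first.
Ready: (K) and (A). (K) is listed later → (K).
(G) and (J) now also ready, so the ready set is {(A), (G), (J)}; (A) is listed later → (A).
Ready: (F), (G) and (J). (F) is listed later → (F).
(G) and (J) are both available; (G) is listed later → (G).
That leaves (J) as the only ready step → (J).
(H) is the only step now ready → (H).
That leaves (D) as the only ready step → (D).
(C) needed (I), (K), (D), (A) and (H), now all done → (C).
(B) needed (K), (D) and (C), now all done → (B).
(E) needed (B), (A), (C) and (J), now all done → (E).

(I) (K) (A) (F) (G) (J) (H) (D) (C) (B) (E)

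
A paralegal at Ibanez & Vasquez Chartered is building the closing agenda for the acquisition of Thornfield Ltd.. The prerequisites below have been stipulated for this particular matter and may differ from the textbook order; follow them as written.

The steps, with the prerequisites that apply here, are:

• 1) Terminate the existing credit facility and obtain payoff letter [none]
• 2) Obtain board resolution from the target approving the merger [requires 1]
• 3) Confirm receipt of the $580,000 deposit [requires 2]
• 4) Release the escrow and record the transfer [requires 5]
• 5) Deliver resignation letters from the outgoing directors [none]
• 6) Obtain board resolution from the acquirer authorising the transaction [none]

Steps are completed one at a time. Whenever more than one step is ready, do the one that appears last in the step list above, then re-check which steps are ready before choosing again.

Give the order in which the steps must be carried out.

6, 5, 4, 1, 2, 3

Nothing is required for 6, 5 and 1. 6 is listed later → 6 first.
5 and 1 are both available; 5 is listed later → 5.
4 now also ready, so the ready set is {4, 1}; 4 is listed later → 4.
That leaves 1 as the only ready step → 1.
2 needed 1, now all done → 2.
3 needed 2, now all done → 3.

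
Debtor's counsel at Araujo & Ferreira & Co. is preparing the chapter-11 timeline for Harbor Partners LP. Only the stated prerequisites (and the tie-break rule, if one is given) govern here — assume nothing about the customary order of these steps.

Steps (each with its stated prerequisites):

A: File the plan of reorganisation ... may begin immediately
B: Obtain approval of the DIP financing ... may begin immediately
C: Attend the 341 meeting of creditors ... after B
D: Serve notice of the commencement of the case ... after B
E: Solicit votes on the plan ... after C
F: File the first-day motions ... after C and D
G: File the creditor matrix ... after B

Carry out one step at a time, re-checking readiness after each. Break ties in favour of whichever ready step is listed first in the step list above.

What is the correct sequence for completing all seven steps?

Nothing is required for A and B. A is listed earlier → A first.
B is the only step now ready → B.
C, D and G are all available; C is listed earlier → C.
D, E and G are all available; D is listed earlier → D.
E, F and G are all available; E is listed earlier → E.
Now F and G have their prerequisites met. F is listed earlier, so F next.
That leaves G as the only ready step → G.

A, B, C, D, E, F, G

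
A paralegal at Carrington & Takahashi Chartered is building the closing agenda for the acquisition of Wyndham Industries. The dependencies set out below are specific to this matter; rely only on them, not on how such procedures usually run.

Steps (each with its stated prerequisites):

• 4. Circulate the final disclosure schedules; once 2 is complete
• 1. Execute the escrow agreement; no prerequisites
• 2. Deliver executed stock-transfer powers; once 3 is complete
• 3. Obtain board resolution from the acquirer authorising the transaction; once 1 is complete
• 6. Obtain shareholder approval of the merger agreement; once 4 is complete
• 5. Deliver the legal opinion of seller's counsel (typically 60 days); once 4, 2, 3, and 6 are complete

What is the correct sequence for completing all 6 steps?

1 3 2 4 6 5

1 has no prerequisites → 1 first.
Next only 3 has its prerequisites met → 3.
2 needed 3, now all done → 2.
4 needed 2, now all done → 4.
Next only 6 has its prerequisites met → 6.
Next only 5 has its prerequisites met → 5.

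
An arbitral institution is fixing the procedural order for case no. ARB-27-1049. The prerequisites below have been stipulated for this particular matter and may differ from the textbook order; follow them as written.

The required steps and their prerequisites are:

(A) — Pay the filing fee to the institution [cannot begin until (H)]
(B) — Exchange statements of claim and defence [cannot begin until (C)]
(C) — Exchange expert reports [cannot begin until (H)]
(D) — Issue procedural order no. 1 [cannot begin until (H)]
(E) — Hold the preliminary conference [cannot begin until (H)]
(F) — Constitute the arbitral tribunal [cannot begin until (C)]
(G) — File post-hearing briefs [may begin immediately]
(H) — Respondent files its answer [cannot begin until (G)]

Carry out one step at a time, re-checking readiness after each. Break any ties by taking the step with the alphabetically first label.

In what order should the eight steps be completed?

Only (G) has no prerequisites, so it is first.
(H) needed (G), now all done → (H).
Now (A), (C), (D) and (E) have their prerequisites met. (A) has the earlier label, so (A) next.
Now (C), (D) and (E) have their prerequisites met. (C) has the earlier label, so (C) next.
(B) and (F) now also ready, so the ready set is {(B), (D), (E), (F)}; (B) has the earlier label → (B).
Ready: (D), (E) and (F). (D) has the earlier label → (D).
Now (E) and (F) have their prerequisites met. (E) has the earlier label, so (E) next.
That leaves (F) as the only ready step → (F).

(G), (H), (A), (C), (B), (D), (E), (F)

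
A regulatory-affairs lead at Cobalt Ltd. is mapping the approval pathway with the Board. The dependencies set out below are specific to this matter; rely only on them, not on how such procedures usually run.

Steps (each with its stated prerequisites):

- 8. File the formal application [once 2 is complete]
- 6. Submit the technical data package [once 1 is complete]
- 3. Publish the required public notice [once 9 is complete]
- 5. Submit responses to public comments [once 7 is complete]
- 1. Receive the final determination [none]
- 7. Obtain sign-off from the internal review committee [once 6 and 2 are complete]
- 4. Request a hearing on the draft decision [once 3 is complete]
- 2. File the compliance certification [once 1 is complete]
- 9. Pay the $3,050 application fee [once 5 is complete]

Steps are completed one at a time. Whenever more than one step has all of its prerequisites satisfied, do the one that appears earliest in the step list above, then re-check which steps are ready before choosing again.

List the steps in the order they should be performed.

1, 6, 2, 8, 7, 5, 9, 3, 4

1 has no prerequisites → 1 first.
Ready: 6 and 2. 6 is listed earlier → 6.
2 needed 1, now all done → 2.
8 and 7 are both available; 8 is listed earlier → 8.
7 needed 6 and 2, now all done → 7.
That leaves 5 as the only ready step → 5.
9 needed 5, now all done → 9.
3 needed 9, now all done → 3.
That leaves 4 as the only ready step → 4.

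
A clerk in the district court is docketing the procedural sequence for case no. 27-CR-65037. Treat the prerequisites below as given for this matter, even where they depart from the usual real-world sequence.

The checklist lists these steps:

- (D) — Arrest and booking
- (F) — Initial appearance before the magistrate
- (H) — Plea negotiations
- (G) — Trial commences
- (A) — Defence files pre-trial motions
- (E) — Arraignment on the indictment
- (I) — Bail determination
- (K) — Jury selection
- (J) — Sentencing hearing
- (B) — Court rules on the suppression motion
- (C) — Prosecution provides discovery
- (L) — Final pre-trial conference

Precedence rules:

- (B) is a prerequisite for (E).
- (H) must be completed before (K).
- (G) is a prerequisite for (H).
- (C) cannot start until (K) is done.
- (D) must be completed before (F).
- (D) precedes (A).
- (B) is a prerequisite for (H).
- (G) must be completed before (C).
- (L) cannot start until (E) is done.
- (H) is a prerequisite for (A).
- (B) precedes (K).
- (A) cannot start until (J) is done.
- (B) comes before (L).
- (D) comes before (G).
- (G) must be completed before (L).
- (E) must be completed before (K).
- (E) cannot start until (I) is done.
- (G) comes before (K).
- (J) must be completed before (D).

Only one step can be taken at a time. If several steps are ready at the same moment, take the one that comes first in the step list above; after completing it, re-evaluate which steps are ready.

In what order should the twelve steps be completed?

(I) (J) (D) (F) (G) (B) (H) (A) (E) (K) (C) (L)

(I), (J) and (B) have no prerequisites; (I) is listed earlier, so (I) is first.
Now (J) and (B) have their prerequisites met. (J) is listed earlier, so (J) next.
(D) and (B) are both available; (D) is listed earlier → (D).
Ready: (F), (G) and (B). (F) is listed earlier → (F).
Now (G) and (B) have their prerequisites met. (G) is listed earlier, so (G) next.
Next only (B) has its prerequisites met → (B).
Now (H) and (E) have their prerequisites met. (H) is listed earlier, so (H) next.
(A) now also ready, so the ready set is {(A), (E)}; (A) is listed earlier → (A).
Next only (E) has its prerequisites met → (E).
Ready: (K) and (L). (K) is listed earlier → (K).
Ready: (C) and (L). (C) is listed earlier → (C).
Next only (L) has its prerequisites met → (L).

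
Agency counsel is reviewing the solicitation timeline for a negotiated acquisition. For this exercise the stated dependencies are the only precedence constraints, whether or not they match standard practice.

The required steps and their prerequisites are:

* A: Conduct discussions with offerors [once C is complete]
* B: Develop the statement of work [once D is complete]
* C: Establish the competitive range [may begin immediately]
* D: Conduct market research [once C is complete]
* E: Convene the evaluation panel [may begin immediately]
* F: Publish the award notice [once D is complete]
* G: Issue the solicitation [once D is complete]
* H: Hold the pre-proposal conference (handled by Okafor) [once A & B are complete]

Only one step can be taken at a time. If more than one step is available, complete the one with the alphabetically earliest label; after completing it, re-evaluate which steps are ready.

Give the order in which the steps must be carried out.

C → A → D → B → E → F → G → H

Nothing is required for C and E. C has the earlier label → C first.
Ready: A, D and E. A has the earlier label → A.
Now D and E have their prerequisites met. D has the earlier label, so D next.
B, F and G now also ready, so the ready set is {B, E, F, G}; B has the earlier label → B.
Ready: E, F, G and H. E has the earlier label → E.
Now F, G and H have their prerequisites met. F has the earlier label, so F next.
Now G and H have their prerequisites met. G has the earlier label, so G next.
That leaves H as the only ready step → H.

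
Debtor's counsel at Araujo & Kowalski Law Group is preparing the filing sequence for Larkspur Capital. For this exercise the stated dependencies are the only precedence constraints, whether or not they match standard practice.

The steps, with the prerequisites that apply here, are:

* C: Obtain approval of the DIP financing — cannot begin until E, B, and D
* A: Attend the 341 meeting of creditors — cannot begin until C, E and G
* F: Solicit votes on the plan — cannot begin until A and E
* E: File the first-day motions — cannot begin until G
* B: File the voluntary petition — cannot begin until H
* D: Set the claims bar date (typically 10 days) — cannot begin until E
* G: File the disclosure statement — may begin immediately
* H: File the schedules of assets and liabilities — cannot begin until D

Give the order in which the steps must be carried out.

G → E → D → H → B → C → A → F

Only G has no prerequisites, so it is first.
That leaves E as the only ready step → E.
That leaves D as the only ready step → D.
H needed D, now all done → H.
That leaves B as the only ready step → B.
Next only C has its prerequisites met → C.
A needed C, E and G, now all done → A.
Next only F has its prerequisites met → F.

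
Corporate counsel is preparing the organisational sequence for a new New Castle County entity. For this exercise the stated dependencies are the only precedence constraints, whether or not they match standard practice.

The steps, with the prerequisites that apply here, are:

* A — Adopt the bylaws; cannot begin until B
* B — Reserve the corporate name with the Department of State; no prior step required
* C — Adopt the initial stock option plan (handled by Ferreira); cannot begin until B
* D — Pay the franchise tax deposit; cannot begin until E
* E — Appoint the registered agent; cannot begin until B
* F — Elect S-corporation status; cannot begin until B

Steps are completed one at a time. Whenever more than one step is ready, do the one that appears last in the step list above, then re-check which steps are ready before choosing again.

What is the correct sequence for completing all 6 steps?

B is the only step with nothing outstanding, so it goes first.
F, E, C and A are all available; F is listed later → F.
Now E, C and A have their prerequisites met. E is listed later, so E next.
Ready: D, C and A. D is listed later → D.
Now C and A have their prerequisites met. C is listed later, so C next.
A is the only step now ready → A.

B, F, E, D, C, A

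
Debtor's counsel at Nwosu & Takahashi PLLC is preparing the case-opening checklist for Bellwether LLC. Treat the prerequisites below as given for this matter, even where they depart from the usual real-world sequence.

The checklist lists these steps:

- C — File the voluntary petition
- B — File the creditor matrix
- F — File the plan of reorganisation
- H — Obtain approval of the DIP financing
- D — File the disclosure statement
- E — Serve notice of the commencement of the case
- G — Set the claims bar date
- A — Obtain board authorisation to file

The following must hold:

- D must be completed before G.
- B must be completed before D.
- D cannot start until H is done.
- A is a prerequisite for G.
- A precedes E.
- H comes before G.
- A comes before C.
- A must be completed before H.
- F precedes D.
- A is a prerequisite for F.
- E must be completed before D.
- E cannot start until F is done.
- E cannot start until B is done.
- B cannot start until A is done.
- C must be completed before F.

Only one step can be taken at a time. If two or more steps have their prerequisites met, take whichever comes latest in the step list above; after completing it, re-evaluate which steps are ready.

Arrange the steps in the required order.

A has no prerequisites → A first.
H, B and C are all available; H is listed later → H.
Now B and C have their prerequisites met. B is listed later, so B next.
That leaves C as the only ready step → C.
F needed A and C, now all done → F.
Next only E has its prerequisites met → E.
D needed E, H, F and B, now all done → D.
G is the only step now ready → G.

A, H, B, C, F, E, D, G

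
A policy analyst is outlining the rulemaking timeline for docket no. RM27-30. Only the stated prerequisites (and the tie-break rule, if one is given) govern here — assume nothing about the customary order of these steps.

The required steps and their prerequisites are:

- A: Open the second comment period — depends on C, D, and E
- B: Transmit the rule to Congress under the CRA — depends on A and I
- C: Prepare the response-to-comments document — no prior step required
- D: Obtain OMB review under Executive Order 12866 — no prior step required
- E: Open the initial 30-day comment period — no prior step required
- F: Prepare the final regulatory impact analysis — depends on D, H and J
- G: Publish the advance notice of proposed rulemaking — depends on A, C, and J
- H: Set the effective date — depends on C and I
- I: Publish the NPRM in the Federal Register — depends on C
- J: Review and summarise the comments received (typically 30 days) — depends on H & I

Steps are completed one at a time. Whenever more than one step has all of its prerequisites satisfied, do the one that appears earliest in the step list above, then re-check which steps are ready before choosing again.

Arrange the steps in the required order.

C → D → E → A → I → B → H → J → F → G

C, D and E have no prerequisites; C is listed earlier, so C is first.
D, E and I are all available; D is listed earlier → D.
Ready: E and I. E is listed earlier → E.
Ready: A and I. A is listed earlier → A.
That leaves I as the only ready step → I.
B and H are both available; B is listed earlier → B.
H is the only step now ready → H.
Next only J has its prerequisites met → J.
Ready: F and G. F is listed earlier → F.
That leaves G as the only ready step → G.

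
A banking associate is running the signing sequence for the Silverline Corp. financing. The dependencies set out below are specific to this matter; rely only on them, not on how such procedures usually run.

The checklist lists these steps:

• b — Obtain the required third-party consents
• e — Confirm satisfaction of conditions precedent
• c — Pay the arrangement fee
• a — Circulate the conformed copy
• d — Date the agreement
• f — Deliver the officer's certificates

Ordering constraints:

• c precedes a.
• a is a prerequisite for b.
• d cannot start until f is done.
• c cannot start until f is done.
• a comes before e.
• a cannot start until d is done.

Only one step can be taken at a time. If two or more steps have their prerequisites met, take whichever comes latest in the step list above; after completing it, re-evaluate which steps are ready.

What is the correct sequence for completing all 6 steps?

f, d, c, a, e, b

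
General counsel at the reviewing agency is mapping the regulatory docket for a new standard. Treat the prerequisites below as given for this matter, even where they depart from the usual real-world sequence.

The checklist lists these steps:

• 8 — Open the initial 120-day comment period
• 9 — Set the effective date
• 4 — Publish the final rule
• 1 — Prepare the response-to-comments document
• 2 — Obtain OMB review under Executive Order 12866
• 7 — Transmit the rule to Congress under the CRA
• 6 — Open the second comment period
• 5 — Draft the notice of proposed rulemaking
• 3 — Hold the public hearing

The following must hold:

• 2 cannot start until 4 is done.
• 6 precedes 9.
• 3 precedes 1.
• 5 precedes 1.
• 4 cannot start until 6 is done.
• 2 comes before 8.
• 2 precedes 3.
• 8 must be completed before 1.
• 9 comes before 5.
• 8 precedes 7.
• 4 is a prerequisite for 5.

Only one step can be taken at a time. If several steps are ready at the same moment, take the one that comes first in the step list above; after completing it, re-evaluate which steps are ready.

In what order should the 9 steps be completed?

6 has no prerequisites → 6 first.
Ready: 9 and 4. 9 is listed earlier → 9.
That leaves 4 as the only ready step → 4.
Ready: 2 and 5. 2 is listed earlier → 2.
8, 5 and 3 are all available; 8 is listed earlier → 8.
7 now also ready, so the ready set is {7, 5, 3}; 7 is listed earlier → 7.
Now 5 and 3 have their prerequisites met. 5 is listed earlier, so 5 next.
Next only 3 has its prerequisites met → 3.
Next only 1 has its prerequisites met → 1.

6, 9, 4, 2, 8, 7, 5, 3, 1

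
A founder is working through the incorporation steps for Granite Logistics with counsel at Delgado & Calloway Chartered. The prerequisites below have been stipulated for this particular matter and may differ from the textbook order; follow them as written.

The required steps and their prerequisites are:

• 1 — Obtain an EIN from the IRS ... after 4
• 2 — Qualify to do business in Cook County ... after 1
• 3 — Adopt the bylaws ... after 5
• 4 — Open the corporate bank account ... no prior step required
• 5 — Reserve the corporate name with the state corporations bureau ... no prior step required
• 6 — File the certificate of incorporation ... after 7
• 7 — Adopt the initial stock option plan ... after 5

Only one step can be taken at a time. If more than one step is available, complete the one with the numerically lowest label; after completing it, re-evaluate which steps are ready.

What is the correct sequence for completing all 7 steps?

4 and 5 have no prerequisites; 4 has the earlier label, so 4 is first.
1 and 5 are both available; 1 has the earlier label → 1.
2 now also ready, so the ready set is {2, 5}; 2 has the earlier label → 2.
5 is the only step now ready → 5.
Ready: 3 and 7. 3 has the earlier label → 3.
7 is the only step now ready → 7.
Next only 6 has its prerequisites met → 6.

4, 1, 2, 5, 3, 7, 6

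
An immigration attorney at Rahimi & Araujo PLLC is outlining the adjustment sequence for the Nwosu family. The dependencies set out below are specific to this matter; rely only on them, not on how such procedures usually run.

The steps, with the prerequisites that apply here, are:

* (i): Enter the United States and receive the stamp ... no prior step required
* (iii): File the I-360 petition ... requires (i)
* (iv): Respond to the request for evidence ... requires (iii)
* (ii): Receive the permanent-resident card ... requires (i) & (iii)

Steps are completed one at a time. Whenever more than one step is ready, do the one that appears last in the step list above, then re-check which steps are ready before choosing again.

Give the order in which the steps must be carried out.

(i) (iii) (ii) (iv)

Only (i) has no prerequisites, so it is first.
(iii) is the only step now ready → (iii).
(ii) and (iv) are both available; (ii) is listed later → (ii).
(iv) is the only step now ready → (iv).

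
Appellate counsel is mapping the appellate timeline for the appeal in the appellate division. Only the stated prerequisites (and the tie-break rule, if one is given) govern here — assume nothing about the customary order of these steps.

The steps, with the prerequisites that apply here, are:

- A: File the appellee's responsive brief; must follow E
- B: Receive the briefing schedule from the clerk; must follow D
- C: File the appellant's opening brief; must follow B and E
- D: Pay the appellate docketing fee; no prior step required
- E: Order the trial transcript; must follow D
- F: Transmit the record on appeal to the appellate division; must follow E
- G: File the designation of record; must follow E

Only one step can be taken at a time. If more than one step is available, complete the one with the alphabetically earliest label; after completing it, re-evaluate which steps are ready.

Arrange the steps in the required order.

D is the only step with nothing outstanding, so it goes first.
Now B and E have their prerequisites met. B has the earlier label, so B next.
That leaves E as the only ready step → E.
Ready: A, C, F and G. A has the earlier label → A.
Ready: C, F and G. C has the earlier label → C.
F and G are both available; F has the earlier label → F.
G needed E, now all done → G.

D, B, E, A, C, F, G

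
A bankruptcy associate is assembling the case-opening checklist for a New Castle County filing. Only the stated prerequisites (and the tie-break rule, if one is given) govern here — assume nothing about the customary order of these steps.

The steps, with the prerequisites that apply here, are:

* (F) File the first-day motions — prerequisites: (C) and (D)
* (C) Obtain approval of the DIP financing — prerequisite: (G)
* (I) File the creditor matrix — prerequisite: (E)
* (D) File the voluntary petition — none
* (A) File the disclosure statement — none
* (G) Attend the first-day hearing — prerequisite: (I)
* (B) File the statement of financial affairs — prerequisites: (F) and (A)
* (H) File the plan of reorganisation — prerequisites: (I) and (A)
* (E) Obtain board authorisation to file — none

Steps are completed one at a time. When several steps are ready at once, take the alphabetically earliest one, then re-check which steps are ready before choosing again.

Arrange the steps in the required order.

(A) (D) (E) (I) (G) (C) (F) (B) (H)

Nothing is required for (A), (D) and (E). (A) has the earlier label → (A) first.
Ready: (D) and (E). (D) has the earlier label → (D).
(E) is the only step now ready → (E).
(I) is the only step now ready → (I).
Now (G) and (H) have their prerequisites met. (G) has the earlier label, so (G) next.
(C) now also ready, so the ready set is {(C), (H)}; (C) has the earlier label → (C).
(F) and (H) are both available; (F) has the earlier label → (F).
Now (B) and (H) have their prerequisites met. (B) has the earlier label, so (B) next.
That leaves (H) as the only ready step → (H).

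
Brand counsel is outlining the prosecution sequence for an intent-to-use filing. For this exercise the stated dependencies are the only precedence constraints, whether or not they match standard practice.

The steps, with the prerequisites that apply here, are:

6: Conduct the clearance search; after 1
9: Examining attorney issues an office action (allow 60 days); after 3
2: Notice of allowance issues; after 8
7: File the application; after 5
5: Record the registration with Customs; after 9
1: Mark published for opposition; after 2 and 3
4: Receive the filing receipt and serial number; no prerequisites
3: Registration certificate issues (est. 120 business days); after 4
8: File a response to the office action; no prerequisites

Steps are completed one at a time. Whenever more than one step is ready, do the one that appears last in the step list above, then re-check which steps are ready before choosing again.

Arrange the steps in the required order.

8 → 4 → 3 → 2 → 1 → 9 → 5 → 7 → 6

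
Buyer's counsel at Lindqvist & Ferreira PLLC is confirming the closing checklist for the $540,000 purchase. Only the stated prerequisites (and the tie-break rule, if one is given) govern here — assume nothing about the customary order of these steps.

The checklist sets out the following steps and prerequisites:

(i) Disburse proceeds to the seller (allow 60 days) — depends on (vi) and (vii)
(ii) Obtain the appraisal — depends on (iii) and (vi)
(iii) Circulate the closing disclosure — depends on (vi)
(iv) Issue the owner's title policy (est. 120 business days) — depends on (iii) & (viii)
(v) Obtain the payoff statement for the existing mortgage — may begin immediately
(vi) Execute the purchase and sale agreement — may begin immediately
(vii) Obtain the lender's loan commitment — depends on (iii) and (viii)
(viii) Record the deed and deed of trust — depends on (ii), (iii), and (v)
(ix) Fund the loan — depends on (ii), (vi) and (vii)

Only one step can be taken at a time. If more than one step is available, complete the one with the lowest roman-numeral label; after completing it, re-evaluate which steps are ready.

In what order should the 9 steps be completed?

(v), (vi), (iii), (ii), (viii), (iv), (vii), (i), (ix)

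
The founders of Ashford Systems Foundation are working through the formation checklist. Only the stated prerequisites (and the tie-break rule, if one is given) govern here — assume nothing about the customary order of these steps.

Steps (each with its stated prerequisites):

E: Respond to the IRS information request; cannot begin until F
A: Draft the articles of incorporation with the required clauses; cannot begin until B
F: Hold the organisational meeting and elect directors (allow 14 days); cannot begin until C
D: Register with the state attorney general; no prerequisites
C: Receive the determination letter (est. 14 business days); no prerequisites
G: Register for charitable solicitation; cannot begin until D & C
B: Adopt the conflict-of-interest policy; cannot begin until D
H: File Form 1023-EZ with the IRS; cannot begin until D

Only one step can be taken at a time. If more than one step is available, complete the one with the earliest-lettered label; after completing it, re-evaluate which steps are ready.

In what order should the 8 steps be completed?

C → D → B → A → F → E → G → H

Nothing is required for C and D. C has the earlier label → C first.
D and F are both available; D has the earlier label → D.
B, G and H now also ready, so the ready set is {B, F, G, H}; B has the earlier label → B.
A, F, G and H are all available; A has the earlier label → A.
Now F, G and H have their prerequisites met. F has the earlier label, so F next.
Now E, G and H have their prerequisites met. E has the earlier label, so E next.
G and H are both available; G has the earlier label → G.
H needed D, now all done → H.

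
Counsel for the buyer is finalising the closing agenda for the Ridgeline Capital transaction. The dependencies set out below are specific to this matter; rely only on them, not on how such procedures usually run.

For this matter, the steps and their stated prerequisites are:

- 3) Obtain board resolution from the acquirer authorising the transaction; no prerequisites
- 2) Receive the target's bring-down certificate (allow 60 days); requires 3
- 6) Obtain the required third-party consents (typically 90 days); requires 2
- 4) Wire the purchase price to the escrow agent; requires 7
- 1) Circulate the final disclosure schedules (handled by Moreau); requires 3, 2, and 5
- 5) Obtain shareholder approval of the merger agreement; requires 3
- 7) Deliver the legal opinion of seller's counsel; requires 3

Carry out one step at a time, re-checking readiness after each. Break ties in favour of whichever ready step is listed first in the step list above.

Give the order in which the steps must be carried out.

Only 3 has no prerequisites, so it is first.
Now 2, 5 and 7 have their prerequisites met. 2 is listed earlier, so 2 next.
Ready: 6, 5 and 7. 6 is listed earlier → 6.
Ready: 5 and 7. 5 is listed earlier → 5.
Ready: 1 and 7. 1 is listed earlier → 1.
7 needed 3, now all done → 7.
4 needed 7, now all done → 4.

3, 2, 6, 5, 1, 7, 4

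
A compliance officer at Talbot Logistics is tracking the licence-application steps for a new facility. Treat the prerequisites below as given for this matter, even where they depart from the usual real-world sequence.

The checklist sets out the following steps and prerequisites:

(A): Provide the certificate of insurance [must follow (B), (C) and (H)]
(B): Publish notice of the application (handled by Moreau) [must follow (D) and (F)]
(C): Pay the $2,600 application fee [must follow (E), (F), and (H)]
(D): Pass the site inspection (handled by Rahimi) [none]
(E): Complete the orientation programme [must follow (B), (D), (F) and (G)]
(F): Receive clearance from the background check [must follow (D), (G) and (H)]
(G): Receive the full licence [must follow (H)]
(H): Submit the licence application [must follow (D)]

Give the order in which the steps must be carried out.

(D) (H) (G) (F) (B) (E) (C) (A)

Only (D) has no prerequisites, so it is first.
(H) is the only step now ready → (H).
That leaves (G) as the only ready step → (G).
That leaves (F) as the only ready step → (F).
(B) is the only step now ready → (B).
(E) is the only step now ready → (E).
That leaves (C) as the only ready step → (C).
(A) needed (B), (C) and (H), now all done → (A).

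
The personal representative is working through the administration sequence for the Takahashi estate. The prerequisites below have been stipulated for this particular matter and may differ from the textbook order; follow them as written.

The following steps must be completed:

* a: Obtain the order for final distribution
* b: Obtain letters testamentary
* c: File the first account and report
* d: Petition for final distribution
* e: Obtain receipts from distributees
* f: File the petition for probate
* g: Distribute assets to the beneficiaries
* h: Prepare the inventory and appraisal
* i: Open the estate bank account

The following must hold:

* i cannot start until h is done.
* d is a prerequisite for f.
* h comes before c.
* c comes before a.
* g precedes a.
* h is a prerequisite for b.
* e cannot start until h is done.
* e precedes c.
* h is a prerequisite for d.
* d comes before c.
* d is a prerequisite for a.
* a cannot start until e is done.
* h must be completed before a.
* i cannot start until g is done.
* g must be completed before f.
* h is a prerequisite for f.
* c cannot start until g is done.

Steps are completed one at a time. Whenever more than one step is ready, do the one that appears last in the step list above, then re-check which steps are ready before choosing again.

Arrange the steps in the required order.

h → g → i → e → d → f → c → b → a

h and g have no prerequisites; h is listed later, so h is first.
g, e, d and b are all available; g is listed later → g.
i now also ready, so the ready set is {i, e, d, b}; i is listed later → i.
e, d and b are all available; e is listed later → e.
Now d and b have their prerequisites met. d is listed later, so d next.
f and c now also ready, so the ready set is {f, c, b}; f is listed later → f.
Now c and b have their prerequisites met. c is listed later, so c next.
Ready: b and a. b is listed later → b.
a needed h, g, e, d and c, now all done → a.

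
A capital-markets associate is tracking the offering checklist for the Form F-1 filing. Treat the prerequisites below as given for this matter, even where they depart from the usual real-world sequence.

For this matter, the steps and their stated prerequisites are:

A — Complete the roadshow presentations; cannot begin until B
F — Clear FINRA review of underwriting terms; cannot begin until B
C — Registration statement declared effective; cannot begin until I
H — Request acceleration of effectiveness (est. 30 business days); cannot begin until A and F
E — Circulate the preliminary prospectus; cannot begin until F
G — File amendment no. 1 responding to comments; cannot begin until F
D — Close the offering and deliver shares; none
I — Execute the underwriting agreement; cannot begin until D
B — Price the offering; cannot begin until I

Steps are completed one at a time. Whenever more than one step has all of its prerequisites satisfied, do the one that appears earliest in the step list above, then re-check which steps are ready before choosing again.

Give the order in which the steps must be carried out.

D → I → C → B → A → F → H → E → G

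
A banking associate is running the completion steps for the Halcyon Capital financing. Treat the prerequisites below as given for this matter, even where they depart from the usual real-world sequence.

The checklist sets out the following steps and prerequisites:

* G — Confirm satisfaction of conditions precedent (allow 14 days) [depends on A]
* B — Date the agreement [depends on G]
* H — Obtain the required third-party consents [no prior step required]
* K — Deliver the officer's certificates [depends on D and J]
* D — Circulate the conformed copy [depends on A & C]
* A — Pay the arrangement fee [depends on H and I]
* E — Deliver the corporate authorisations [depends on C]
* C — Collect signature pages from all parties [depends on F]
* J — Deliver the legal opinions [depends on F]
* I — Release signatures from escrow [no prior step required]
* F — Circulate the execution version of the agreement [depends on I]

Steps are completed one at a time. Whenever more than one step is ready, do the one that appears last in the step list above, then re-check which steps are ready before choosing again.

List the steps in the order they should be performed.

I F J C E H A D K G B

I and H have no prerequisites; I is listed later, so I is first.
Now F and H have their prerequisites met. F is listed later, so F next.
Now J, C and H have their prerequisites met. J is listed later, so J next.
Now C and H have their prerequisites met. C is listed later, so C next.
Now E and H have their prerequisites met. E is listed later, so E next.
That leaves H as the only ready step → H.
That leaves A as the only ready step → A.
Ready: D and G. D is listed later → D.
K now also ready, so the ready set is {K, G}; K is listed later → K.
G needed A, now all done → G.
B is the only step now ready → B.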